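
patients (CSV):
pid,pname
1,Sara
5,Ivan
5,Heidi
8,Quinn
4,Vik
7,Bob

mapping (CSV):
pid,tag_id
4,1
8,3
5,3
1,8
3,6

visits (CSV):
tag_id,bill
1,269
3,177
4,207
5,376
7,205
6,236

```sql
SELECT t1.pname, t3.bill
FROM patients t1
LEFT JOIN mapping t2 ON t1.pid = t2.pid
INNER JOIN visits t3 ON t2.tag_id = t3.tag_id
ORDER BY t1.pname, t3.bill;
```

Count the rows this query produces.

4

Evaluate left to right. First `patients t1 LEFT JOIN mapping t2` on pid: 6 row(s).
Then INNER JOIN `visits t3` on tag_id: keep only rows whose t2.tag_id appears in t3.
Result: 4 row(s).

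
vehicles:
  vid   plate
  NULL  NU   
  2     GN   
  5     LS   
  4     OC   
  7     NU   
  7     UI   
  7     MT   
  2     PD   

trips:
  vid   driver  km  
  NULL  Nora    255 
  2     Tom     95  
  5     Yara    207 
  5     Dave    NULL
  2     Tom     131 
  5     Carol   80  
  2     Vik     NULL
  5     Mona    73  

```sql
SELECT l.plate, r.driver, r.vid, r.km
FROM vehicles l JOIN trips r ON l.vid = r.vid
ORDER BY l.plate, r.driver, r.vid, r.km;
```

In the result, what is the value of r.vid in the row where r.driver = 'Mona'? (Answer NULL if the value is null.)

5

INNER JOIN keeps only pairs where the ON condition holds.
Matching on l.vid = r.vid. A NULL in a compared column never satisfies the condition.
- l row (vid=NULL): no match → dropped.
- l row (vid=2): matches 3 r row(s) → 3 output row(s).
- l row (vid=5): matches 4 r row(s) → 4 output row(s).
- l row (vid=4): no match → dropped.
- l row (vid=7): no match → dropped.
- l row (vid=7): no match → dropped.
- l row (vid=7): no match → dropped.
- l row (vid=2): matches 3 r row(s) → 3 output row(s).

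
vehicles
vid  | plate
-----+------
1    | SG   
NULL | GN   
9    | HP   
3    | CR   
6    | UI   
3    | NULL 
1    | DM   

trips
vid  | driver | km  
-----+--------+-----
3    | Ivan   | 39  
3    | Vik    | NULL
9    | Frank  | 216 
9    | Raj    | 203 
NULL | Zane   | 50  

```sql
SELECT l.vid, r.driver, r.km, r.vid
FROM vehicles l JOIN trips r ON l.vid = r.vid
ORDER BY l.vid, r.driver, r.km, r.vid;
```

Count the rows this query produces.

6

INNER JOIN keeps only pairs where the ON condition holds.
Matching on l.vid = r.vid. A NULL in a compared column never satisfies the condition.
- l row (vid=1): no match → dropped.
- l row (vid=NULL): no match → dropped.
- l row (vid=9): matches 2 r row(s) → 2 output row(s).
- l row (vid=3): matches 2 r row(s) → 2 output row(s).
- l row (vid=6): no match → dropped.
- l row (vid=3): matches 2 r row(s) → 2 output row(s).
- l row (vid=1): no match → dropped.
Total: 6 rows.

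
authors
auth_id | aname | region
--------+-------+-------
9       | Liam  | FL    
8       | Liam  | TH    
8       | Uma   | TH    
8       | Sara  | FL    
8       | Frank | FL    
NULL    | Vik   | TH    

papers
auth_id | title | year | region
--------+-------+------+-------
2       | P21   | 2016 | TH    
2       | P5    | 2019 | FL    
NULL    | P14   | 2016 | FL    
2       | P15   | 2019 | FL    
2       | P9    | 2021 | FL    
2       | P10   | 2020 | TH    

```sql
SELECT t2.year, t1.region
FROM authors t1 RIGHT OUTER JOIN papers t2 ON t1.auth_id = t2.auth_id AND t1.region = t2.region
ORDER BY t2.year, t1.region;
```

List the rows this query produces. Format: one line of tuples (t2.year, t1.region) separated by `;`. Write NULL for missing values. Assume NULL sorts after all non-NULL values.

(2016, NULL); (2016, NULL); (2019, NULL); (2019, NULL); (2020, NULL); (2021, NULL)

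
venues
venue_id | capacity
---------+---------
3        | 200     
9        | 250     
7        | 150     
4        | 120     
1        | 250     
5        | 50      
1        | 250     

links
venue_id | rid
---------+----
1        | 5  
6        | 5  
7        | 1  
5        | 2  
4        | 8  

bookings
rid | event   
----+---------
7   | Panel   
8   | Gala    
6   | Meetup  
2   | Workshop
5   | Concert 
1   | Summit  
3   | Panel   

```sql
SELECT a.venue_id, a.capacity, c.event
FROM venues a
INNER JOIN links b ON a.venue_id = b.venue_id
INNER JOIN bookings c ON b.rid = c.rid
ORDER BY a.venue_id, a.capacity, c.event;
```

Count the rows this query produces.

Step 1 — a INNER JOIN b on venue_id → 5 row(s).
Then INNER JOIN `bookings c` on rid: keep only rows whose b.rid appears in c.
Result: 5 row(s).

5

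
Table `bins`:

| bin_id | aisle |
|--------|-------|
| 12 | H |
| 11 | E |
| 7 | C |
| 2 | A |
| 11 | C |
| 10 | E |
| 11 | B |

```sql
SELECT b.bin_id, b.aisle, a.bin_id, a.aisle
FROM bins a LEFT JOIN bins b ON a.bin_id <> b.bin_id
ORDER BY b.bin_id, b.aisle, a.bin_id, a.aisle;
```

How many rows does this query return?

36

LEFT JOIN keeps every row from `bins a`; unmatched rows get NULL for `bins b`'s columns.
Matching on a.bin_id <> b.bin_id.
- a row (bin_id=12): matches 6 b row(s) → 6 output row(s).
- a row (bin_id=11): matches 4 b row(s) → 4 output row(s).
- a row (bin_id=7): matches 6 b row(s) → 6 output row(s).
- a row (bin_id=2): matches 6 b row(s) → 6 output row(s).
- a row (bin_id=11): matches 4 b row(s) → 4 output row(s).
- a row (bin_id=10): matches 6 b row(s) → 6 output row(s).
- a row (bin_id=11): matches 4 b row(s) → 4 output row(s).
Total: 36 rows.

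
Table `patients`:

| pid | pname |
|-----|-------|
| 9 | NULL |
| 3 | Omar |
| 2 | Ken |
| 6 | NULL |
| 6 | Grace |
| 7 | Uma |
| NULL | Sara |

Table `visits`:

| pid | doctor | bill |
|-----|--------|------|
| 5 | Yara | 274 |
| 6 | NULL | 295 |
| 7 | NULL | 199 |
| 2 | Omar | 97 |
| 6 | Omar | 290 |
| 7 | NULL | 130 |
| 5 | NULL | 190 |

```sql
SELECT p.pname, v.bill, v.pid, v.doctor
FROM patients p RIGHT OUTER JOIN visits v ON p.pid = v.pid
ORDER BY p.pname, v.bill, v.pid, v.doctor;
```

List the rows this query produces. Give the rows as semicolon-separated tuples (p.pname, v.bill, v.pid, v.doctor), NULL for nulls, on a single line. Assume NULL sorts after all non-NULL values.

(Grace, 290, 6, Omar); (Grace, 295, 6, NULL); (Ken, 97, 2, Omar); (Uma, 130, 7, NULL); (Uma, 199, 7, NULL); (NULL, 190, 5, NULL); (NULL, 274, 5, Yara); (NULL, 290, 6, Omar); (NULL, 295, 6, NULL)

RIGHT JOIN keeps every row from `visits`; unmatched rows get NULL for `patients`'s columns.
Matching on p.pid = v.pid. A NULL in a compared column never satisfies the condition.
Matched pairs: 7; unmatched v rows kept: 2.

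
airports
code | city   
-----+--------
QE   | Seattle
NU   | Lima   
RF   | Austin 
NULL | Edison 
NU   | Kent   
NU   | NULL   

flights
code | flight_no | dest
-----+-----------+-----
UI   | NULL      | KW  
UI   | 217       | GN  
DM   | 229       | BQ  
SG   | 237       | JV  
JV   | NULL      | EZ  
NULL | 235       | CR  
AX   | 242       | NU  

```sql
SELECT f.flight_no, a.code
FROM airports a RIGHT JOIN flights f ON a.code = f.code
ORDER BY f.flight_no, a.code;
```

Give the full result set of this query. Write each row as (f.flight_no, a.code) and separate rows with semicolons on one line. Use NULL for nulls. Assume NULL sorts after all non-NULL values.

(217, NULL); (229, NULL); (235, NULL); (237, NULL); (242, NULL); (NULL, NULL); (NULL, NULL)

RIGHT JOIN keeps every row from `flights`; unmatched rows get NULL for `airports`'s columns.
Matching on a.code = f.code. A NULL in a compared column never satisfies the condition.
Matched pairs: 0; unmatched f rows kept: 7.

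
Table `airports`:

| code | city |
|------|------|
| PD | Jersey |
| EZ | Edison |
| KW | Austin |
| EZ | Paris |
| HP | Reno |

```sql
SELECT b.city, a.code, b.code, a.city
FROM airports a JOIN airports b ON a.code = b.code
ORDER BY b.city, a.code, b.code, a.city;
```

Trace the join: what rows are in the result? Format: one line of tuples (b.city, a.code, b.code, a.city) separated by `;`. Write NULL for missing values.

INNER JOIN keeps only pairs where the ON condition holds.
Matching on a.code = b.code.
- a[0] code=PD → 1 match(es) in b → 1 row(s).
- a[1] code=EZ → 2 match(es) in b → 2 row(s).
- a[2] code=KW → 1 match(es) in b → 1 row(s).
- a[3] code=EZ → 2 match(es) in b → 2 row(s).
- a[4] code=HP → 1 match(es) in b → 1 row(s).
After projecting and ordering:
b.city | a.code | b.code | a.city
Austin | KW | KW | Austin
Edison | EZ | EZ | Edison
Edison | EZ | EZ | Paris
Jersey | PD | PD | Jersey
Paris | EZ | EZ | Edison
Paris | EZ | EZ | Paris
Reno | HP | HP | Reno

(Austin, KW, KW, Austin); (Edison, EZ, EZ, Edison); (Edison, EZ, EZ, Paris); (Jersey, PD, PD, Jersey); (Paris, EZ, EZ, Edison); (Paris, EZ, EZ, Paris); (Reno, HP, HP, Reno)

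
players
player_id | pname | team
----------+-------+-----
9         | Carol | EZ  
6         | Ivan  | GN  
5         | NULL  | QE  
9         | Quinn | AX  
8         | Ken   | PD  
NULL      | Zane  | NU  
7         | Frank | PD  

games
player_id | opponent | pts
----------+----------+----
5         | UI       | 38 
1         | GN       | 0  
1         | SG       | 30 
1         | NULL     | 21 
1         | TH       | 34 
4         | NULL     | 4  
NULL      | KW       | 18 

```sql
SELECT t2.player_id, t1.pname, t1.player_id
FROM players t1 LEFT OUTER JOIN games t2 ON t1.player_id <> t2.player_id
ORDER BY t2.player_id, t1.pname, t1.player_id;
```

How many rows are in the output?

LEFT JOIN keeps every row from `players`; unmatched rows get NULL for `games`'s columns.
Matching on t1.player_id <> t2.player_id. A NULL in a compared column never satisfies the condition.
Matched pairs: 35; unmatched t1 rows kept: 1.
Total: 35 matched + 1 padded = 36 rows.

36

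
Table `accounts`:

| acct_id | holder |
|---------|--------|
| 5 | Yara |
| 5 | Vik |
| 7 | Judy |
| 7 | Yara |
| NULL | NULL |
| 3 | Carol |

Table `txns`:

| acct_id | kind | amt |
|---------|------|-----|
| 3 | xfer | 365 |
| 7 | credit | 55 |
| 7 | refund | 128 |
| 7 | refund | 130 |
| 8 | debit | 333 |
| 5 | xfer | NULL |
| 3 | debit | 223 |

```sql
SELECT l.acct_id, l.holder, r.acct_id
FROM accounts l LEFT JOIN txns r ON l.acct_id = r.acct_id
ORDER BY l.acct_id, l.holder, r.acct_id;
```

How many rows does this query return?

11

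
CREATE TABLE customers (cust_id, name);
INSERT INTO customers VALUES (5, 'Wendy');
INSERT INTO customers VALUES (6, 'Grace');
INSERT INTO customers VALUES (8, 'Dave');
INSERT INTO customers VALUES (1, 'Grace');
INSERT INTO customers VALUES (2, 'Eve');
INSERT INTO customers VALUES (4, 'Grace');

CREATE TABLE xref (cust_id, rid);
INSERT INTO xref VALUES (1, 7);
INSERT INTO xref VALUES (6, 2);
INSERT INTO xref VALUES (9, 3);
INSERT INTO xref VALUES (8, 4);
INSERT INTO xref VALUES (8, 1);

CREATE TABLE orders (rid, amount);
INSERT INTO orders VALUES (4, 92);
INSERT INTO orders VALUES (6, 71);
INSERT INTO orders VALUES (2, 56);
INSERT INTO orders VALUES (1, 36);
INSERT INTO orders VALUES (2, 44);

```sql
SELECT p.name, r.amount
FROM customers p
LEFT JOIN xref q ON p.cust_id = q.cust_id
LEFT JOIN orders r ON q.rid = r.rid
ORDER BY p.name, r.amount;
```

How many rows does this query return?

Step 1 — p LEFT JOIN q on cust_id → 7 row(s).
Then LEFT JOIN `orders r` on rid: each of those 7 rows is kept; rows whose q.rid has no match in r get NULL for r's columns.
Result: 8 row(s).

8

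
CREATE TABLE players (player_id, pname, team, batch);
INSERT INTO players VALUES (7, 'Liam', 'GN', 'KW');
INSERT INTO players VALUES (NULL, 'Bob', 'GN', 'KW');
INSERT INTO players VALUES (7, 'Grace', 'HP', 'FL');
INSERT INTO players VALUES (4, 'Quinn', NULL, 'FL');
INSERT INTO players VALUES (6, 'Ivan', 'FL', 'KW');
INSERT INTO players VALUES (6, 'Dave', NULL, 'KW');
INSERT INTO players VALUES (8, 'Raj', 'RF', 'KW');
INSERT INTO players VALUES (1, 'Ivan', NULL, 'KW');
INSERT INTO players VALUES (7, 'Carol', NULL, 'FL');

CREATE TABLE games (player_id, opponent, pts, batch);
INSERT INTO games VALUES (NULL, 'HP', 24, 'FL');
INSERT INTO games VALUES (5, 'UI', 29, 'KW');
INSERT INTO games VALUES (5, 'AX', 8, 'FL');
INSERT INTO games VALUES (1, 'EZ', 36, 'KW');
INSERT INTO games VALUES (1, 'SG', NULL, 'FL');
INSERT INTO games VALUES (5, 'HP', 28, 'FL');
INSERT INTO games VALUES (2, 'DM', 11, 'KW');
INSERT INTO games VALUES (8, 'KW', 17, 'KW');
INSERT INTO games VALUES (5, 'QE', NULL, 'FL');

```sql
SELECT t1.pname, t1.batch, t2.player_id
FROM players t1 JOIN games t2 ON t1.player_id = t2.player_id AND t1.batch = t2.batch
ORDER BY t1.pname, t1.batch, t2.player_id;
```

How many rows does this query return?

INNER JOIN keeps only pairs where the ON condition holds.
Matching on t1.player_id = t2.player_id AND t1.batch = t2.batch. A NULL in a compared column never satisfies the condition.
- player_id=7, batch=KW: no matching t2 row, dropped.
- player_id=NULL, batch=KW: no matching t2 row, dropped.
- player_id=7, batch=FL: no matching t2 row, dropped.
- player_id=4, batch=FL: no matching t2 row, dropped.
- player_id=6, batch=KW: no matching t2 row, dropped.
- player_id=6, batch=KW: no matching t2 row, dropped.
- player_id=8, batch=KW: 1 matching t2 row(s), so 1 row(s) emitted.
- player_id=1, batch=KW: 1 matching t2 row(s), so 1 row(s) emitted.
- player_id=7, batch=FL: no matching t2 row, dropped.
Total: 2 rows.

2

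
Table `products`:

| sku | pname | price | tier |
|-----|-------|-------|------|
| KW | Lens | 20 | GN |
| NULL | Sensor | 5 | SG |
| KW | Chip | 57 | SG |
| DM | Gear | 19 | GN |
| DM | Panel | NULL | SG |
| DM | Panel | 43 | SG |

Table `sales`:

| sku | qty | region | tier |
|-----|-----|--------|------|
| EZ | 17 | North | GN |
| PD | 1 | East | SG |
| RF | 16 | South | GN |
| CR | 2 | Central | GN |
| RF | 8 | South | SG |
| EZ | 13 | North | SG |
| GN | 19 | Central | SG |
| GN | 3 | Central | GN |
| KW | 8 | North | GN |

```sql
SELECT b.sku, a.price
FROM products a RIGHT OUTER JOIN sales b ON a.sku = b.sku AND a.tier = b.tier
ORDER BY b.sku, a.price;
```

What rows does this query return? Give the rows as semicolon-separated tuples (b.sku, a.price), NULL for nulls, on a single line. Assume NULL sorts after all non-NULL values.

RIGHT JOIN keeps every row from `sales`; unmatched rows get NULL for `products`'s columns.
Matching on a.sku = b.sku AND a.tier = b.tier. A NULL in a compared column never satisfies the condition.
- sku=KW, tier=GN: 1 matching b row(s), so 1 row(s) emitted.
- sku=NULL, tier=SG: no matching b row.
- sku=KW, tier=SG: no matching b row.
- sku=DM, tier=GN: no matching b row.
- sku=DM, tier=SG: no matching b row.
- sku=DM, tier=SG: no matching b row.
- 8 b row(s) had no a match → kept, a columns NULL.
After projecting and ordering:
b.sku | a.price
CR | NULL
EZ | NULL
EZ | NULL
GN | NULL
GN | NULL
KW | 20
PD | NULL
RF | NULL
RF | NULL

(CR, NULL); (EZ, NULL); (EZ, NULL); (GN, NULL); (GN, NULL); (KW, 20); (PD, NULL); (RF, NULL); (RF, NULL)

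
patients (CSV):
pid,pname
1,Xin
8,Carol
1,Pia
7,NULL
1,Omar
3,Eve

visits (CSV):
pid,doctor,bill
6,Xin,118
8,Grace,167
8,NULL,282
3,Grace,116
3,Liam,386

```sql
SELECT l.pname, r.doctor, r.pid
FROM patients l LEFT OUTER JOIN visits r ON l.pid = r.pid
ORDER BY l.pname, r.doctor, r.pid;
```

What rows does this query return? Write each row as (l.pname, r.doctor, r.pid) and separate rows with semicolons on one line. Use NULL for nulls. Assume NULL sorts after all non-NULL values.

(Carol, Grace, 8); (Carol, NULL, 8); (Eve, Grace, 3); (Eve, Liam, 3); (Omar, NULL, NULL); (Pia, NULL, NULL); (Xin, NULL, NULL); (NULL, NULL, NULL)

LEFT JOIN keeps every row from `patients`; unmatched rows get NULL for `visits`'s columns.
Matching on l.pid = r.pid.
- l (pid=1) has no partner → padded with NULL.
- l (pid=8) pairs with 2 row(s) of r.
- l (pid=1) has no partner → padded with NULL.
- l (pid=7) has no partner → padded with NULL.
- l (pid=1) has no partner → padded with NULL.
- l (pid=3) pairs with 2 row(s) of r.
After projecting and ordering:
l.pname | r.doctor | r.pid
Carol | Grace | 8
Carol | NULL | 8
Eve | Grace | 3
Eve | Liam | 3
Omar | NULL | NULL
Pia | NULL | NULL
Xin | NULL | NULL
NULL | NULL | NULL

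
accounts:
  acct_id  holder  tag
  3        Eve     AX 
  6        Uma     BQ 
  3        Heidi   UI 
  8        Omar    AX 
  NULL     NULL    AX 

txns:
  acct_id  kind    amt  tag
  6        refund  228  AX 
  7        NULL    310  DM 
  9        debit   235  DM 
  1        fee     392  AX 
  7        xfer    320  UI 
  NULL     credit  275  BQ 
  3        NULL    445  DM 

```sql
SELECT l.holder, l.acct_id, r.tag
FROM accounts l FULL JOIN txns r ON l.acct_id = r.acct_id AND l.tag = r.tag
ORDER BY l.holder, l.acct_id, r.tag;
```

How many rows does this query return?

FULL OUTER JOIN keeps every row from both sides; unmatched rows get NULL for the other side's columns.
Matching on l.acct_id = r.acct_id AND l.tag = r.tag. A NULL in a compared column never satisfies the condition.
- l (acct_id=3, tag=AX) has no partner → padded with NULL.
- l (acct_id=6, tag=BQ) has no partner → padded with NULL.
- l (acct_id=3, tag=UI) has no partner → padded with NULL.
- l (acct_id=8, tag=AX) has no partner → padded with NULL.
- l (acct_id=NULL, tag=AX) has no partner → padded with NULL.
- 7 r row(s) had no l match → kept, l columns NULL.
Total: 0 matched + 12 padded = 12 rows.

12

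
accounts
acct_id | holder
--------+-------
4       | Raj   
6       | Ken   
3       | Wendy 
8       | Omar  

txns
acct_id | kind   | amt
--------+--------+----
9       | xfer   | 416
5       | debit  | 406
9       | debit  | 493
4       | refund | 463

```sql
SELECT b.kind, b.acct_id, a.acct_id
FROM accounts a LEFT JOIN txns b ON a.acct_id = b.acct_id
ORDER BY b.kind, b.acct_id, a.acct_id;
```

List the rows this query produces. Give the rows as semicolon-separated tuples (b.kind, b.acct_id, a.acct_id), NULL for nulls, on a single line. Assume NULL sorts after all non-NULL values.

(refund, 4, 4); (NULL, NULL, 3); (NULL, NULL, 6); (NULL, NULL, 8)

LEFT JOIN keeps every row from `accounts`; unmatched rows get NULL for `txns`'s columns.
Matching on a.acct_id = b.acct_id.
Matched pairs: 1; unmatched a rows kept: 3.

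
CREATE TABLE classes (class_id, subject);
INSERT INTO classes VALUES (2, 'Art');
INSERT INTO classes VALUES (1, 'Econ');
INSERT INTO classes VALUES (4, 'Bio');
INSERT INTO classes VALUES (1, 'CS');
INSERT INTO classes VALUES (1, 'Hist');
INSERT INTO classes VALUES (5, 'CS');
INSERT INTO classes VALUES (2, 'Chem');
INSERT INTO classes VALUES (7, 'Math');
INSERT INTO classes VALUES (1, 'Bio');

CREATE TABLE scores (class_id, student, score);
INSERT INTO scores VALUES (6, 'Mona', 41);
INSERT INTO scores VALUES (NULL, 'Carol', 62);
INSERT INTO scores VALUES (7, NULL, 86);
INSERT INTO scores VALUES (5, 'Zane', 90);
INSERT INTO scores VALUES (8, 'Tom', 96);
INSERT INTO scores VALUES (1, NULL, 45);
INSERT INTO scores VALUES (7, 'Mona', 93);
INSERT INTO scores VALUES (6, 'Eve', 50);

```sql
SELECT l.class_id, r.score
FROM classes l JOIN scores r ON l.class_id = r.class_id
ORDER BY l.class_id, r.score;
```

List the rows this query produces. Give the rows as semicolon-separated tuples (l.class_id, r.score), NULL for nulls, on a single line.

(1, 45); (1, 45); (1, 45); (1, 45); (5, 90); (7, 86); (7, 93)

INNER JOIN keeps only pairs where the ON condition holds.
Matching on l.class_id = r.class_id. A NULL in a compared column never satisfies the condition.
- class_id=2: no matching r row, dropped.
- class_id=1: 1 matching r row(s), so 1 row(s) emitted.
- class_id=4: no matching r row, dropped.
- class_id=1: 1 matching r row(s), so 1 row(s) emitted.
- class_id=1: 1 matching r row(s), so 1 row(s) emitted.
- class_id=5: 1 matching r row(s), so 1 row(s) emitted.
- class_id=2: no matching r row, dropped.
- class_id=7: 2 matching r row(s), so 2 row(s) emitted.
- class_id=1: 1 matching r row(s), so 1 row(s) emitted.
After projecting and ordering:
l.class_id | r.score
1 | 45
1 | 45
1 | 45
1 | 45
5 | 90
7 | 86
7 | 93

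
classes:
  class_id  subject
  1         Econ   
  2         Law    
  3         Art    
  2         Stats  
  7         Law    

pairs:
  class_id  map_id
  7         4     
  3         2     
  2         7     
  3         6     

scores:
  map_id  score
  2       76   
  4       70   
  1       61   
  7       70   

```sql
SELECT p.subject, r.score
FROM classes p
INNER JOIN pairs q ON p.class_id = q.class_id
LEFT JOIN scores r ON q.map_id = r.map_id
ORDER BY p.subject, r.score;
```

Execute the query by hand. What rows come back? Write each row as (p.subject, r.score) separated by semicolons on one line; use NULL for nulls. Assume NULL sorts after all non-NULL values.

(Art, 76); (Art, NULL); (Law, 70); (Law, 70); (Stats, 70)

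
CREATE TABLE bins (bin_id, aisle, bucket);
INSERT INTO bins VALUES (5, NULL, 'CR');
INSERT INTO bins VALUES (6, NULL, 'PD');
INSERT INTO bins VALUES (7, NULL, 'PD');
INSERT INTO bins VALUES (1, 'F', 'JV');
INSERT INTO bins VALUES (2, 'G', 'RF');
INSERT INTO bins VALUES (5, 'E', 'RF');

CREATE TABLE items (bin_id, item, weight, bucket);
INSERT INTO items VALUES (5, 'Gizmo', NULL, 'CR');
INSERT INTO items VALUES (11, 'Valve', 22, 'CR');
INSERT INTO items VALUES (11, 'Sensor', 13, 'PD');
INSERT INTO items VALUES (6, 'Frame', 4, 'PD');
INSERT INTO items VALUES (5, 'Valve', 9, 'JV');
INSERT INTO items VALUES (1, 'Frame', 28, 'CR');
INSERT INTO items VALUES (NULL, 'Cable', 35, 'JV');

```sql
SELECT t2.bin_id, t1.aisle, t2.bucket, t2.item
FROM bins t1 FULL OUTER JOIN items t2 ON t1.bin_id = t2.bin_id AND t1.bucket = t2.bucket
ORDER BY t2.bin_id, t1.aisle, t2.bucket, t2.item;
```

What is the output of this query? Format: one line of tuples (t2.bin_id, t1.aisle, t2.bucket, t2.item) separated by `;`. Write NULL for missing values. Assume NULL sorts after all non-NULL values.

(1, NULL, CR, Frame); (5, NULL, CR, Gizmo); (5, NULL, JV, Valve); (6, NULL, PD, Frame); (11, NULL, CR, Valve); (11, NULL, PD, Sensor); (NULL, E, NULL, NULL); (NULL, F, NULL, NULL); (NULL, G, NULL, NULL); (NULL, NULL, JV, Cable); (NULL, NULL, NULL, NULL)

FULL OUTER JOIN keeps every row from both sides; unmatched rows get NULL for the other side's columns.
Matching on t1.bin_id = t2.bin_id AND t1.bucket = t2.bucket. A NULL in a compared column never satisfies the condition.
- t1[0] bin_id=5, bucket=CR → 1 match(es) in t2 → 1 row(s).
- t1[1] bin_id=6, bucket=PD → 1 match(es) in t2 → 1 row(s).
- t1[2] bin_id=7, bucket=PD → no match; kept with NULLs on the t2 side.
- t1[3] bin_id=1, bucket=JV → no match; kept with NULLs on the t2 side.
- t1[4] bin_id=2, bucket=RF → no match; kept with NULLs on the t2 side.
- t1[5] bin_id=5, bucket=RF → no match; kept with NULLs on the t2 side.
- 5 t2 row(s) had no t1 match → kept, t1 columns NULL.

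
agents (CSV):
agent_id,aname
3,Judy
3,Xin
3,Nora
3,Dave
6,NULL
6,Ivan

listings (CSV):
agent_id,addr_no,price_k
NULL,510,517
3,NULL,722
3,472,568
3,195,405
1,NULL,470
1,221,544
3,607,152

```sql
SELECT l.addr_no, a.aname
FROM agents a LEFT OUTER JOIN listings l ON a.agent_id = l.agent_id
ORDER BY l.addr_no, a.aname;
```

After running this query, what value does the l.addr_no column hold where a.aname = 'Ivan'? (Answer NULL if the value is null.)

LEFT JOIN keeps every row from `agents`; unmatched rows get NULL for `listings`'s columns.
Matching on a.agent_id = l.agent_id. A NULL in a compared column never satisfies the condition.
Matched pairs: 16; unmatched a rows kept: 2.

NULL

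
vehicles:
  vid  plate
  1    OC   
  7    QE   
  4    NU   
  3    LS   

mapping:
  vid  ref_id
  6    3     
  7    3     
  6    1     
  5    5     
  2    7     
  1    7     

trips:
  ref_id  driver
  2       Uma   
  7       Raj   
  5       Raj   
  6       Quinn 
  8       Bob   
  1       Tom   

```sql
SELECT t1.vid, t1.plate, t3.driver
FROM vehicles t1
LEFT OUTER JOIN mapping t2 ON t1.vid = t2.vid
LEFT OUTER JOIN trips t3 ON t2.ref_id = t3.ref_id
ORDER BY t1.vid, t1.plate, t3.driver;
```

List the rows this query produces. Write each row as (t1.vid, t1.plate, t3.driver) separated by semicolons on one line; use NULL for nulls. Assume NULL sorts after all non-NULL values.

(1, OC, Raj); (3, LS, NULL); (4, NU, NULL); (7, QE, NULL)

Step 1 — t1 LEFT JOIN t2 on vid → 4 row(s).
Then LEFT JOIN `trips t3` on ref_id: each of those 4 rows is kept; rows whose t2.ref_id has no match in t3 get NULL for t3's columns.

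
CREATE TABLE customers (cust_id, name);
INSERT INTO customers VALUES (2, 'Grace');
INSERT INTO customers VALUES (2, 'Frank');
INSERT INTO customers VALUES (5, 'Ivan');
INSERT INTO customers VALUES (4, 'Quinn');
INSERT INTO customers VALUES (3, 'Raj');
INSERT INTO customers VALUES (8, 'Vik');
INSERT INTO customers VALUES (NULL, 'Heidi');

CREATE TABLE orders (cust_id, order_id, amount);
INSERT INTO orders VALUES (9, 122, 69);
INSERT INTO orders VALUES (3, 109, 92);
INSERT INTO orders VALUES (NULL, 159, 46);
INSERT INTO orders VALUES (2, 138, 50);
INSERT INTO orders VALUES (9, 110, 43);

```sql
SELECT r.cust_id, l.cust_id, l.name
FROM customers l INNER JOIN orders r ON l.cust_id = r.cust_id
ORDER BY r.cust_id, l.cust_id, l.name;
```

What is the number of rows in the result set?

3

INNER JOIN keeps only pairs where the ON condition holds.
Matching on l.cust_id = r.cust_id. A NULL in a compared column never satisfies the condition.
Matched pairs: 3.
Total: 3 rows.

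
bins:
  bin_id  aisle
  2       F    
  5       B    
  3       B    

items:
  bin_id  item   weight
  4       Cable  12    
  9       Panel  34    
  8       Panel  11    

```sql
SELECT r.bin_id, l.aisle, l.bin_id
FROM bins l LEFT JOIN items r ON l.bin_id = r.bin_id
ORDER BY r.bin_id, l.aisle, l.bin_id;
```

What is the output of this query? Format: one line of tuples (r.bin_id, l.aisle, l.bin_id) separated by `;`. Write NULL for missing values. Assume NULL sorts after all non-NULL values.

(NULL, B, 3); (NULL, B, 5); (NULL, F, 2)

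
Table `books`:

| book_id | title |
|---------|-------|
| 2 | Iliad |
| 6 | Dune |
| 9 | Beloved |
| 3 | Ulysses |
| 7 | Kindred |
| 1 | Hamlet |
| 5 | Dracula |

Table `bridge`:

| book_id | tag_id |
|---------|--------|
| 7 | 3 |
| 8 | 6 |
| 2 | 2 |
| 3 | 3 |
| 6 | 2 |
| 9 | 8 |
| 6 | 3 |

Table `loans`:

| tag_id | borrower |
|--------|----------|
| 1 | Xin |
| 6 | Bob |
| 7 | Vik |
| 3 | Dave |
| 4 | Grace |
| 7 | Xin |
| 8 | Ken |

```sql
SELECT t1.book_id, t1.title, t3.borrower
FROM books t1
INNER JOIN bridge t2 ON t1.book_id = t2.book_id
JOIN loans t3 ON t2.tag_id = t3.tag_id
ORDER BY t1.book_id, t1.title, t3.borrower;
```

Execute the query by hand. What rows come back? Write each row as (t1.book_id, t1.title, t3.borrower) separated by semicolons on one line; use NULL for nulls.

Step 1 — t1 INNER JOIN t2 on book_id → 6 row(s).
Then INNER JOIN `loans t3` on tag_id: keep only rows whose t2.tag_id appears in t3.

(3, Ulysses, Dave); (6, Dune, Dave); (7, Kindred, Dave); (9, Beloved, Ken)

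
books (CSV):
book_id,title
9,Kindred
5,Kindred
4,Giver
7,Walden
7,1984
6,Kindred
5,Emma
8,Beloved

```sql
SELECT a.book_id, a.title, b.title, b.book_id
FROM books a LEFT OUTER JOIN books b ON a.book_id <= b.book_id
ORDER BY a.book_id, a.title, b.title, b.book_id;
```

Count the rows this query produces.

38

LEFT JOIN keeps every row from `books a`; unmatched rows get NULL for `books b`'s columns.
Matching on a.book_id <= b.book_id.
- a row (book_id=9): matches 1 b row(s) → 1 output row(s).
- a row (book_id=5): matches 7 b row(s) → 7 output row(s).
- a row (book_id=4): matches 8 b row(s) → 8 output row(s).
- a row (book_id=7): matches 4 b row(s) → 4 output row(s).
- a row (book_id=7): matches 4 b row(s) → 4 output row(s).
- a row (book_id=6): matches 5 b row(s) → 5 output row(s).
- a row (book_id=5): matches 7 b row(s) → 7 output row(s).
- a row (book_id=8): matches 2 b row(s) → 2 output row(s).
Total: 38 rows.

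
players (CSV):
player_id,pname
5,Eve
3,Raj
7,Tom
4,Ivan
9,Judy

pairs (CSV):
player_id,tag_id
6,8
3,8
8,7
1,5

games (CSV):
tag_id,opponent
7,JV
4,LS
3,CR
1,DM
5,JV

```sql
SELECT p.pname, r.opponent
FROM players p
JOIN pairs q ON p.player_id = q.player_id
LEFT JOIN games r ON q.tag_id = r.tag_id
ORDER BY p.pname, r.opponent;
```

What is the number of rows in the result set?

Evaluate left to right. First `players p INNER JOIN pairs q` on player_id: 1 row(s).
Then LEFT JOIN `games r` on tag_id: each of those 1 rows is kept; rows whose q.tag_id has no match in r get NULL for r's columns.
Result: 1 row(s).

1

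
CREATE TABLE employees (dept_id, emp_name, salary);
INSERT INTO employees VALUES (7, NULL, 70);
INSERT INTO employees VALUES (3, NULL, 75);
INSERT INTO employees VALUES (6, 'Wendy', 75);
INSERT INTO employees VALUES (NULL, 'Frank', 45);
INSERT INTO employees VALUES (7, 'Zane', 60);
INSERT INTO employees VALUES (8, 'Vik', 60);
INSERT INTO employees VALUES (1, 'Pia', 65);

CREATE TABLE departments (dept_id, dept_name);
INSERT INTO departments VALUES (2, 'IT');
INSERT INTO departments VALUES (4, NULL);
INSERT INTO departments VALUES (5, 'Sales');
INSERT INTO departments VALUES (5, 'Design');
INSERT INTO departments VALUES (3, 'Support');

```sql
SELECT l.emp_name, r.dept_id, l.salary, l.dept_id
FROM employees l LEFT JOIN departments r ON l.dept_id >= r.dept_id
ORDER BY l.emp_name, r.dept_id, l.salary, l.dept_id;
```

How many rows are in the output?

LEFT JOIN keeps every row from `employees`; unmatched rows get NULL for `departments`'s columns.
Matching on l.dept_id >= r.dept_id. A NULL in a compared column never satisfies the condition.
Matched pairs: 22; unmatched l rows kept: 2.
Total: 22 matched + 2 padded = 24 rows.

24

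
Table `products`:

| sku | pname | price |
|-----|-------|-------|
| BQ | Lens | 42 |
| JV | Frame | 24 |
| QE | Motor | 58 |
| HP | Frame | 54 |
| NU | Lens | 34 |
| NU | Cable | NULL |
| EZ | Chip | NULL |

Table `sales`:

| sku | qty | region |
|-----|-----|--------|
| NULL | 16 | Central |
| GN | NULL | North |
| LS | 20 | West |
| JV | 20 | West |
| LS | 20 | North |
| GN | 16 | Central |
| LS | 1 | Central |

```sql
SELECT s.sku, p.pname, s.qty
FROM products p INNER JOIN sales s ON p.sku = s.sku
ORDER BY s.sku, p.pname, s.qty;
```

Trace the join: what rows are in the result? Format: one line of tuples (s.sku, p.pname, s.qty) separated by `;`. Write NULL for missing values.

(JV, Frame, 20)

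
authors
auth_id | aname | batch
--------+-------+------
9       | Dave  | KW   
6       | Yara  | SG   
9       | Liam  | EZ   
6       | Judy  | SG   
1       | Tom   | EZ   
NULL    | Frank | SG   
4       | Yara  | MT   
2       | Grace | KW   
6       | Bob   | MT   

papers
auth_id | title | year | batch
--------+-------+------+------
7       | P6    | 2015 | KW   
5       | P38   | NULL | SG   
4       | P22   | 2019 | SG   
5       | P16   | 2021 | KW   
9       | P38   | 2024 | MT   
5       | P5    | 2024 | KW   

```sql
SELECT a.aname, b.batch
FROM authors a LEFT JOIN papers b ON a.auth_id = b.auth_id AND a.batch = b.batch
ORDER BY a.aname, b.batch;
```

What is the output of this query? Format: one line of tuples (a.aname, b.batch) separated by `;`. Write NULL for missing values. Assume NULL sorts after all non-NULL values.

LEFT JOIN keeps every row from `authors`; unmatched rows get NULL for `papers`'s columns.
Matching on a.auth_id = b.auth_id AND a.batch = b.batch. A NULL in a compared column never satisfies the condition.
- auth_id=9, batch=KW: no b row matches, row kept with b columns NULL.
- auth_id=6, batch=SG: no b row matches, row kept with b columns NULL.
- auth_id=9, batch=EZ: no b row matches, row kept with b columns NULL.
- auth_id=6, batch=SG: no b row matches, row kept with b columns NULL.
- auth_id=1, batch=EZ: no b row matches, row kept with b columns NULL.
- auth_id=NULL, batch=SG: no b row matches, row kept with b columns NULL.
- auth_id=4, batch=MT: no b row matches, row kept with b columns NULL.
- auth_id=2, batch=KW: no b row matches, row kept with b columns NULL.
- auth_id=6, batch=MT: no b row matches, row kept with b columns NULL.
After projecting and ordering:
a.aname | b.batch
Bob | NULL
Dave | NULL
Frank | NULL
Grace | NULL
Judy | NULL
Liam | NULL
Tom | NULL
Yara | NULL
Yara | NULL

(Bob, NULL); (Dave, NULL); (Frank, NULL); (Grace, NULL); (Judy, NULL); (Liam, NULL); (Tom, NULL); (Yara, NULL); (Yara, NULL)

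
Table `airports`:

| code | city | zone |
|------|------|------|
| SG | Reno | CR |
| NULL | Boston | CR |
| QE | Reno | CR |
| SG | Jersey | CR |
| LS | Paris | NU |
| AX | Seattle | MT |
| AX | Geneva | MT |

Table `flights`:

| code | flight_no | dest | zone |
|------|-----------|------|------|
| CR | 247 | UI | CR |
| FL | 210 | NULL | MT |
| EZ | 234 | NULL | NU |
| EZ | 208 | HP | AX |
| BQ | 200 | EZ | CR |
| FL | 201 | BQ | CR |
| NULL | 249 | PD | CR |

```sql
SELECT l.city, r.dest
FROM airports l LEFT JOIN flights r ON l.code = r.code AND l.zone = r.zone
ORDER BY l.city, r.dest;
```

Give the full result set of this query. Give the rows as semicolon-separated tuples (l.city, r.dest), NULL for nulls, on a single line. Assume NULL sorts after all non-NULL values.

(Boston, NULL); (Geneva, NULL); (Jersey, NULL); (Paris, NULL); (Reno, NULL); (Reno, NULL); (Seattle, NULL)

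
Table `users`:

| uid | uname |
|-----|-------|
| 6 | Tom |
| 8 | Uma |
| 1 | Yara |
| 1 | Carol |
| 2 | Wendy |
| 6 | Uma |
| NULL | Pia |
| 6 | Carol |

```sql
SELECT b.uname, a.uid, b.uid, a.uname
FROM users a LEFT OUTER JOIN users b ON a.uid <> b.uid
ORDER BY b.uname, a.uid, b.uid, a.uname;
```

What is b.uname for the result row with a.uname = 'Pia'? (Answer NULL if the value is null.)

NULL

LEFT JOIN keeps every row from `users a`; unmatched rows get NULL for `users b`'s columns.
Matching on a.uid <> b.uid. A NULL in a compared column never satisfies the condition.
Matched pairs: 34; unmatched a rows kept: 1.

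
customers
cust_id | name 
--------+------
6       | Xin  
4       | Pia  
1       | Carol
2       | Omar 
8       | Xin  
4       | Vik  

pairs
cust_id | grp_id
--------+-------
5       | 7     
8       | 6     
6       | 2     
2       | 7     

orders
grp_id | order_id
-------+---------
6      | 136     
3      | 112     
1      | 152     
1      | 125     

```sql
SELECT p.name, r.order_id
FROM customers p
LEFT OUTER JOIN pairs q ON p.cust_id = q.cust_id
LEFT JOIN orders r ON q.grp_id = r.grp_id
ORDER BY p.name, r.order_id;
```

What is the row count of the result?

Step 1 — p LEFT JOIN q on cust_id → 6 row(s).
Then LEFT JOIN `orders r` on grp_id: each of those 6 rows is kept; rows whose q.grp_id has no match in r get NULL for r's columns.
Result: 6 row(s).

6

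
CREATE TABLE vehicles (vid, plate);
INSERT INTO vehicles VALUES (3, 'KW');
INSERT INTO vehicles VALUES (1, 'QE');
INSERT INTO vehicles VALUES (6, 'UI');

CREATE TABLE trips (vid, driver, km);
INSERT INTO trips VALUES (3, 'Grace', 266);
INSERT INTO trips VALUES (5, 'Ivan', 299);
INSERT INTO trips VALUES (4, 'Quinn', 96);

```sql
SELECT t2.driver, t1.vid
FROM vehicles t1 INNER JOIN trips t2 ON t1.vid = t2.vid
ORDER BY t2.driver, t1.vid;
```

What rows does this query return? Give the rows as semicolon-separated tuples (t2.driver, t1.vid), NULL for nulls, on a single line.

(Grace, 3)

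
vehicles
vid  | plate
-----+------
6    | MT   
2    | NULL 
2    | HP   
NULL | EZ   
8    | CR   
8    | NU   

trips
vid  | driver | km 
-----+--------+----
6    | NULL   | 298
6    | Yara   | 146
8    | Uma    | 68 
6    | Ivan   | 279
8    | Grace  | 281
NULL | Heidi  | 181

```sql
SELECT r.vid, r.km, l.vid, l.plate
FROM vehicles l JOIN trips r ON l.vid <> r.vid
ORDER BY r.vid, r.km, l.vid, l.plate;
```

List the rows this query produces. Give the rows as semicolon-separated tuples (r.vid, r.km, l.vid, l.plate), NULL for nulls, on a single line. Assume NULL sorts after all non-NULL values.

INNER JOIN keeps only pairs where the ON condition holds.
Matching on l.vid <> r.vid. A NULL in a compared column never satisfies the condition.
- vid=6: 2 matching r row(s), so 2 row(s) emitted.
- vid=2: 5 matching r row(s), so 5 row(s) emitted.
- vid=2: 5 matching r row(s), so 5 row(s) emitted.
- vid=NULL: no matching r row, dropped.
- vid=8: 3 matching r row(s), so 3 row(s) emitted.
- vid=8: 3 matching r row(s), so 3 row(s) emitted.

(6, 146, 2, HP); (6, 146, 2, NULL); (6, 146, 8, CR); (6, 146, 8, NU); (6, 279, 2, HP); (6, 279, 2, NULL); (6, 279, 8, CR); (6, 279, 8, NU); (6, 298, 2, HP); (6, 298, 2, NULL); (6, 298, 8, CR); (6, 298, 8, NU); (8, 68, 2, HP); (8, 68, 2, NULL); (8, 68, 6, MT); (8, 281, 2, HP); (8, 281, 2, NULL); (8, 281, 6, MT)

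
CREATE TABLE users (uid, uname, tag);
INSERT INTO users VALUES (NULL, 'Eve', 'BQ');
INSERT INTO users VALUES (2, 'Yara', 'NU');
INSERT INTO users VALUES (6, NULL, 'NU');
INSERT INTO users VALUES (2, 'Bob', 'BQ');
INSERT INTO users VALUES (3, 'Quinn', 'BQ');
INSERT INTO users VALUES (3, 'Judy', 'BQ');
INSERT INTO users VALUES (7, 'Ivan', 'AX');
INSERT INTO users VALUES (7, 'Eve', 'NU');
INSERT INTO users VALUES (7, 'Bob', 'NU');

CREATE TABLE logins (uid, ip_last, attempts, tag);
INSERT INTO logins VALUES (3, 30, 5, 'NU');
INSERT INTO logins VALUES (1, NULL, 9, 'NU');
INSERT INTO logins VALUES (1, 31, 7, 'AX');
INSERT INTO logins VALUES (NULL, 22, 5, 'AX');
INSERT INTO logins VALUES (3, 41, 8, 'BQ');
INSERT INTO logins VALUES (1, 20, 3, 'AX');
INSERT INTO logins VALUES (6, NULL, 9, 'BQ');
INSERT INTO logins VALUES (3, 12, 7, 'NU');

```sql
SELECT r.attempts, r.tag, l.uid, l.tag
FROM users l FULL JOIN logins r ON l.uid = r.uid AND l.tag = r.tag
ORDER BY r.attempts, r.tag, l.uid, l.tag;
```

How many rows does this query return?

FULL OUTER JOIN keeps every row from both sides; unmatched rows get NULL for the other side's columns.
Matching on l.uid = r.uid AND l.tag = r.tag. A NULL in a compared column never satisfies the condition.
Matched pairs: 2; unmatched l rows kept: 7; unmatched r rows kept: 7.
Total: 2 matched + 14 padded = 16 rows.

16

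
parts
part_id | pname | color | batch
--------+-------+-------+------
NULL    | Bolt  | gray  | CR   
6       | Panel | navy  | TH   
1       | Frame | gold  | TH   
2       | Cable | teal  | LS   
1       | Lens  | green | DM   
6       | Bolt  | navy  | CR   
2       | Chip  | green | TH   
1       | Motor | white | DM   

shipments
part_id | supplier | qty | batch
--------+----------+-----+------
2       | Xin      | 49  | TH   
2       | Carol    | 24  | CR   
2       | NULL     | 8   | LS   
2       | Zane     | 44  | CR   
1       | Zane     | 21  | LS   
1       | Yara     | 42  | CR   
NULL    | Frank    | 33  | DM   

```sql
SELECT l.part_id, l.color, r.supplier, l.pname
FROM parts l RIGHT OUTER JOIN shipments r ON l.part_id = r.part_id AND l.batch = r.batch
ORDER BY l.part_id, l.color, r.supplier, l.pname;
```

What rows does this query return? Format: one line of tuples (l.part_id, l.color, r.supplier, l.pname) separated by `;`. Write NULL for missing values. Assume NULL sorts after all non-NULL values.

(2, green, Xin, Chip); (2, teal, NULL, Cable); (NULL, NULL, Carol, NULL); (NULL, NULL, Frank, NULL); (NULL, NULL, Yara, NULL); (NULL, NULL, Zane, NULL); (NULL, NULL, Zane, NULL)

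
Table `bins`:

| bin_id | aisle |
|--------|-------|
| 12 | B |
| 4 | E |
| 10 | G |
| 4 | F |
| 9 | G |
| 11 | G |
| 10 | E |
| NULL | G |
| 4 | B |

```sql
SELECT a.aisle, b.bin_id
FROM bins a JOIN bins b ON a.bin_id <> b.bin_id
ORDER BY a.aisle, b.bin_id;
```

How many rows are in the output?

48

INNER JOIN keeps only pairs where the ON condition holds.
Matching on a.bin_id <> b.bin_id. A NULL in a compared column never satisfies the condition.
- bin_id=12: 7 matching b row(s), so 7 row(s) emitted.
- bin_id=4: 5 matching b row(s), so 5 row(s) emitted.
- bin_id=10: 6 matching b row(s), so 6 row(s) emitted.
- bin_id=4: 5 matching b row(s), so 5 row(s) emitted.
- bin_id=9: 7 matching b row(s), so 7 row(s) emitted.
- bin_id=11: 7 matching b row(s), so 7 row(s) emitted.
- bin_id=10: 6 matching b row(s), so 6 row(s) emitted.
- bin_id=NULL: no matching b row, dropped.
- bin_id=4: 5 matching b row(s), so 5 row(s) emitted.
Total: 48 rows.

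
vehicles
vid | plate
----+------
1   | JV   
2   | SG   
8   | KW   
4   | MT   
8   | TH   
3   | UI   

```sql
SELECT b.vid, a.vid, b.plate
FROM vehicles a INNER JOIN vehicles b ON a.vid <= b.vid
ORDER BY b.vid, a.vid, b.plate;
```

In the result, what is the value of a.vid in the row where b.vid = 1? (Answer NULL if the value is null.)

1

INNER JOIN keeps only pairs where the ON condition holds.
Matching on a.vid <= b.vid.
- a (vid=1) pairs with 6 row(s) of b.
- a (vid=2) pairs with 5 row(s) of b.
- a (vid=8) pairs with 2 row(s) of b.
- a (vid=4) pairs with 3 row(s) of b.
- a (vid=8) pairs with 2 row(s) of b.
- a (vid=3) pairs with 4 row(s) of b.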